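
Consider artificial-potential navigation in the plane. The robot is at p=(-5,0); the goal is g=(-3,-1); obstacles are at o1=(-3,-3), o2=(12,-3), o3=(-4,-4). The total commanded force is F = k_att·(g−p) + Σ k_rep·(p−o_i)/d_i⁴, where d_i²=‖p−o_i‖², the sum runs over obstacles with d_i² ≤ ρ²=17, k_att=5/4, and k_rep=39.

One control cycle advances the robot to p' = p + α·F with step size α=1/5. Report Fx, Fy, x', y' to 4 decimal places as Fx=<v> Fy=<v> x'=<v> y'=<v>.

Fx=1.9035 Fy=-0.0179 x'=-4.6193 y'=-0.0036

F_att = 5/4·(g−p) = 5/4·(2,-1) = (2.5000,-1.2500)
o1: d²=13 ≤ ρ²=17; F_rep = 39·(-2,3)/13² = (-0.4615,0.6923)
o2: d²=298 > ρ²=17 → inactive
o3: d²=17 ≤ ρ²=17; F_rep = 39·(-1,4)/17² = (-0.1349,0.5398)
F = F_att + ΣF_rep = (1.9035,-0.0179)
p' = p + 1/5·F = (-4.6193,-0.0036)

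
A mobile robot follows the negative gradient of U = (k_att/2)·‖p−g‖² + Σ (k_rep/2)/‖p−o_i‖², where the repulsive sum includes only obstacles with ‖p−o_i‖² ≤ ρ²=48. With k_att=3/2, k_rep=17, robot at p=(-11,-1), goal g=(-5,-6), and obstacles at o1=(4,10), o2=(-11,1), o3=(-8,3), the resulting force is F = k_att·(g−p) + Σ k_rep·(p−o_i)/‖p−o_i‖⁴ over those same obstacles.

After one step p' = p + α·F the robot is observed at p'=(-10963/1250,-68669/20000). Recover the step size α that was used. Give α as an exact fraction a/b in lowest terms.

α = 1/4

F_att = 3/2·(g−p) = 3/2·(6,-5) = (9.0000,-7.5000)
o1: d²=346 > ρ²=48 → inactive
o2: d²=4 ≤ ρ²=48; F_rep = 17·(0,-2)/4² = (0.0000,-2.1250)
o3: d²=25 ≤ ρ²=48; F_rep = 17·(-3,-4)/25² = (-0.0816,-0.1088)
F = F_att + ΣF_rep = (8.9184,-9.7338)
Δp = p'−p = (2.2296,-2.4335); α = Δx/Fx = (2787/1250) / (5574/625) = 1/4
check: Δy/Fy = (-48669/20000) / (-48669/5000) = 1/4 ✓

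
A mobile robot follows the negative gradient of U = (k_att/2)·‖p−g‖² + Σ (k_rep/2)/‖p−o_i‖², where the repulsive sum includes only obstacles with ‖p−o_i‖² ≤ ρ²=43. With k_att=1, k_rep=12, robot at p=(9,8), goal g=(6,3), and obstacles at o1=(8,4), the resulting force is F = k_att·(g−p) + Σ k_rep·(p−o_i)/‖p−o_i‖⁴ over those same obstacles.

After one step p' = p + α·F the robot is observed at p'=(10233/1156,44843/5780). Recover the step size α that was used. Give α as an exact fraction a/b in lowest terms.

F_att = 1·(g−p) = 1·(-3,-5) = (-3.0000,-5.0000)
o1: d²=17 ≤ ρ²=43; F_rep = 12·(1,4)/17² = (0.0415,0.1661)
F = F_att + ΣF_rep = (-2.9585,-4.8339)
Δp = p'−p = (-0.1479,-0.2417); α = Δx/Fx = (-171/1156) / (-855/289) = 1/20
check: Δy/Fy = (-1397/5780) / (-1397/289) = 1/20 ✓

α = 1/20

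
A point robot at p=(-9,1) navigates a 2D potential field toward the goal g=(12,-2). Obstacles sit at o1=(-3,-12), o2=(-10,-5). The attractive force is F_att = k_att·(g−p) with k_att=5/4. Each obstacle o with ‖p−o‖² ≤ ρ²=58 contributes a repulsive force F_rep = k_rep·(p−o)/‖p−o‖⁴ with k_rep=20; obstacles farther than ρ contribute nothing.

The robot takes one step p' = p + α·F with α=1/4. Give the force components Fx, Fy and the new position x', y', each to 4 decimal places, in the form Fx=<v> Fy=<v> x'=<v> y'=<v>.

Fx=26.2646 Fy=-3.6623 x'=-2.4338 y'=0.0844

F_att = 5/4·(g−p) = 5/4·(21,-3) = (26.2500,-3.7500)
o1: d²=205 > ρ²=58 → inactive
o2: d²=37 ≤ ρ²=58; F_rep = 20·(1,6)/37² = (0.0146,0.0877)
F = F_att + ΣF_rep = (26.2646,-3.6623)
p' = p + 1/4·F = (-2.4338,0.0844)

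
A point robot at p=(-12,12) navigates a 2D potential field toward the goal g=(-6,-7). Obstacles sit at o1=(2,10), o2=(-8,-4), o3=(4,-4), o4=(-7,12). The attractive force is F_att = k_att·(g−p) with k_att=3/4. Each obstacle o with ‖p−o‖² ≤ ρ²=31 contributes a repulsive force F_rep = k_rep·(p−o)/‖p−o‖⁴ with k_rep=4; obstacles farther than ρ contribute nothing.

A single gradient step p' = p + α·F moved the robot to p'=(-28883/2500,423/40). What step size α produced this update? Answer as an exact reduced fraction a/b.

α = 1/10

F_att = 3/4·(g−p) = 3/4·(6,-19) = (4.5000,-14.2500)
o1: d²=200 > ρ²=31 → inactive
o2: d²=272 > ρ²=31 → inactive
o3: d²=512 > ρ²=31 → inactive
o4: d²=25 ≤ ρ²=31; F_rep = 4·(-5,0)/25² = (-0.0320,0.0000)
F = F_att + ΣF_rep = (4.4680,-14.2500)
Δp = p'−p = (0.4468,-1.4250); α = Δx/Fx = (1117/2500) / (1117/250) = 1/10
check: Δy/Fy = (-57/40) / (-57/4) = 1/10 ✓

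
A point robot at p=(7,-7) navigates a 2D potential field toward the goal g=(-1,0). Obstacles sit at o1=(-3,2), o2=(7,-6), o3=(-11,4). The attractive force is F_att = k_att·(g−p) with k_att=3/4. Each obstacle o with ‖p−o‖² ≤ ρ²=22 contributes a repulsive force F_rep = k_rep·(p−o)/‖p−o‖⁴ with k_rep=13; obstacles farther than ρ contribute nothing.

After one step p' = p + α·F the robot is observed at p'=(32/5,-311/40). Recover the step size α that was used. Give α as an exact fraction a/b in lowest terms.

α = 1/10

F_att = 3/4·(g−p) = 3/4·(-8,7) = (-6.0000,5.2500)
o1: d²=181 > ρ²=22 → inactive
o2: d²=1 ≤ ρ²=22; F_rep = 13·(0,-1)/1² = (0.0000,-13.0000)
o3: d²=445 > ρ²=22 → inactive
F = F_att + ΣF_rep = (-6.0000,-7.7500)
Δp = p'−p = (-0.6000,-0.7750); α = Δx/Fx = (-3/5) / (-6) = 1/10
check: Δy/Fy = (-31/40) / (-31/4) = 1/10 ✓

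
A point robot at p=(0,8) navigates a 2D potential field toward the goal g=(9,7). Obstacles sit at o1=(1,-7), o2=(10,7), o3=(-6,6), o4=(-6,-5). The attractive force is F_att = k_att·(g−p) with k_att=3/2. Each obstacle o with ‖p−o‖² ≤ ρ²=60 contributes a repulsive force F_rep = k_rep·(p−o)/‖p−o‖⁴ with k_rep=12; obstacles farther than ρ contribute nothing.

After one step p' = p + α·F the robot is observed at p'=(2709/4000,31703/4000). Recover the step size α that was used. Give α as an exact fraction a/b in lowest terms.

α = 1/20

F_att = 3/2·(g−p) = 3/2·(9,-1) = (13.5000,-1.5000)
o1: d²=226 > ρ²=60 → inactive
o2: d²=101 > ρ²=60 → inactive
o3: d²=40 ≤ ρ²=60; F_rep = 12·(6,2)/40² = (0.0450,0.0150)
o4: d²=205 > ρ²=60 → inactive
F = F_att + ΣF_rep = (13.5450,-1.4850)
Δp = p'−p = (0.6773,-0.0742); α = Δx/Fx = (2709/4000) / (2709/200) = 1/20
check: Δy/Fy = (-297/4000) / (-297/200) = 1/20 ✓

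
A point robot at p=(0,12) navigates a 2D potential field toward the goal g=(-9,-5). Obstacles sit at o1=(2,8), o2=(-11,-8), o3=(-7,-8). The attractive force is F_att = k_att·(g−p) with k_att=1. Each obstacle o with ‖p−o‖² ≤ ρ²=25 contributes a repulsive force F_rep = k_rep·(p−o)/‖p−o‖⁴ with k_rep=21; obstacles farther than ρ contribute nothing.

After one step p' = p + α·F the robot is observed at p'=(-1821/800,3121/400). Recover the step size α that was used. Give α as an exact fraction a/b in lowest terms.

α = 1/4

F_att = 1·(g−p) = 1·(-9,-17) = (-9.0000,-17.0000)
o1: d²=20 ≤ ρ²=25; F_rep = 21·(-2,4)/20² = (-0.1050,0.2100)
o2: d²=521 > ρ²=25 → inactive
o3: d²=449 > ρ²=25 → inactive
F = F_att + ΣF_rep = (-9.1050,-16.7900)
Δp = p'−p = (-2.2763,-4.1975); α = Δx/Fx = (-1821/800) / (-1821/200) = 1/4
check: Δy/Fy = (-1679/400) / (-1679/100) = 1/4 ✓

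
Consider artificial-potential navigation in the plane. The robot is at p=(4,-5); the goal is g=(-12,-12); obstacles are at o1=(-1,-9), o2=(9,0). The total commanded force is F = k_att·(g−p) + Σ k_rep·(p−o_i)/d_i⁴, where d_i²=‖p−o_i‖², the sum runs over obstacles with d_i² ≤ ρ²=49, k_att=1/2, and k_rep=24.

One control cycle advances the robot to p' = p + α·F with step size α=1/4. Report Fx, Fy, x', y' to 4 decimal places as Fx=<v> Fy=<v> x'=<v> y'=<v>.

Fx=-7.9286 Fy=-3.4429 x'=2.0178 y'=-5.8607

F_att = 1/2·(g−p) = 1/2·(-16,-7) = (-8.0000,-3.5000)
o1: d²=41 ≤ ρ²=49; F_rep = 24·(5,4)/41² = (0.0714,0.0571)
o2: d²=50 > ρ²=49 → inactive
F = F_att + ΣF_rep = (-7.9286,-3.4429)
p' = p + 1/4·F = (2.0178,-5.8607)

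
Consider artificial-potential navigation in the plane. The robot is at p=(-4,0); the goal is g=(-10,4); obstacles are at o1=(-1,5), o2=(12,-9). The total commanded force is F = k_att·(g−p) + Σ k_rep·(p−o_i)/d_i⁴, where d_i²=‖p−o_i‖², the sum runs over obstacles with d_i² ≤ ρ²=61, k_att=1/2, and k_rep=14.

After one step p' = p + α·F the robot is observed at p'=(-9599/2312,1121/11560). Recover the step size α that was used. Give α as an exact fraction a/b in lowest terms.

α = 1/20

F_att = 1/2·(g−p) = 1/2·(-6,4) = (-3.0000,2.0000)
o1: d²=34 ≤ ρ²=61; F_rep = 14·(-3,-5)/34² = (-0.0363,-0.0606)
o2: d²=337 > ρ²=61 → inactive
F = F_att + ΣF_rep = (-3.0363,1.9394)
Δp = p'−p = (-0.1518,0.0970); α = Δx/Fx = (-351/2312) / (-1755/578) = 1/20
check: Δy/Fy = (1121/11560) / (1121/578) = 1/20 ✓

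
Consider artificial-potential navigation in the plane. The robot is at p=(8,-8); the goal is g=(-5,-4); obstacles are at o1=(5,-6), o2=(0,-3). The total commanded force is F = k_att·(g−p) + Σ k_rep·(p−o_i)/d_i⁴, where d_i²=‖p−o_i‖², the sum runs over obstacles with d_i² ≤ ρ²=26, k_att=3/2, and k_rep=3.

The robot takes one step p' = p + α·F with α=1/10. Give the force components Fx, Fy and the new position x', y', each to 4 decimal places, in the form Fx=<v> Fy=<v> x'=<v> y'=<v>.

Fx=-19.4467 Fy=5.9645 x'=6.0553 y'=-7.4036

F_att = 3/2·(g−p) = 3/2·(-13,4) = (-19.5000,6.0000)
o1: d²=13 ≤ ρ²=26; F_rep = 3·(3,-2)/13² = (0.0533,-0.0355)
o2: d²=89 > ρ²=26 → inactive
F = F_att + ΣF_rep = (-19.4467,5.9645)
p' = p + 1/10·F = (6.0553,-7.4036)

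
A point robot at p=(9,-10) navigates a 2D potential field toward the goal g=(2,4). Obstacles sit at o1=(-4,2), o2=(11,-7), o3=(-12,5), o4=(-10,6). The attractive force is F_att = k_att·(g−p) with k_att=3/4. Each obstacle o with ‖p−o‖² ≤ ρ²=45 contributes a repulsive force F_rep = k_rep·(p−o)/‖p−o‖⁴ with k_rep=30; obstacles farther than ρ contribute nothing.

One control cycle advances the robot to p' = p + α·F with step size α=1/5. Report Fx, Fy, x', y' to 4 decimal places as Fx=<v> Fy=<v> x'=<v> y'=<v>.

Fx=-5.6050 Fy=9.9675 x'=7.8790 y'=-8.0065

F_att = 3/4·(g−p) = 3/4·(-7,14) = (-5.2500,10.5000)
o1: d²=313 > ρ²=45 → inactive
o2: d²=13 ≤ ρ²=45; F_rep = 30·(-2,-3)/13² = (-0.3550,-0.5325)
o3: d²=666 > ρ²=45 → inactive
o4: d²=617 > ρ²=45 → inactive
F = F_att + ΣF_rep = (-5.6050,9.9675)
p' = p + 1/5·F = (7.8790,-8.0065)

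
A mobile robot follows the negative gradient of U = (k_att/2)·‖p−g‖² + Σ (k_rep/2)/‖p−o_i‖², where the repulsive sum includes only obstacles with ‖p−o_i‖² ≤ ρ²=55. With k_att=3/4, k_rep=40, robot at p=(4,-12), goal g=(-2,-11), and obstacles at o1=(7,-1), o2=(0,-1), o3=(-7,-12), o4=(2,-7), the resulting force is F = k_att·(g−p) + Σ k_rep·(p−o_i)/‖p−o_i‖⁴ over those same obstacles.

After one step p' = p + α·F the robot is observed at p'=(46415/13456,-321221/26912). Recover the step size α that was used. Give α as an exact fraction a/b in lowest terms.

F_att = 3/4·(g−p) = 3/4·(-6,1) = (-4.5000,0.7500)
o1: d²=130 > ρ²=55 → inactive
o2: d²=137 > ρ²=55 → inactive
o3: d²=121 > ρ²=55 → inactive
o4: d²=29 ≤ ρ²=55; F_rep = 40·(2,-5)/29² = (0.0951,-0.2378)
F = F_att + ΣF_rep = (-4.4049,0.5122)
Δp = p'−p = (-0.5506,0.0640); α = Δx/Fx = (-7409/13456) / (-7409/1682) = 1/8
check: Δy/Fy = (1723/26912) / (1723/3364) = 1/8 ✓

α = 1/8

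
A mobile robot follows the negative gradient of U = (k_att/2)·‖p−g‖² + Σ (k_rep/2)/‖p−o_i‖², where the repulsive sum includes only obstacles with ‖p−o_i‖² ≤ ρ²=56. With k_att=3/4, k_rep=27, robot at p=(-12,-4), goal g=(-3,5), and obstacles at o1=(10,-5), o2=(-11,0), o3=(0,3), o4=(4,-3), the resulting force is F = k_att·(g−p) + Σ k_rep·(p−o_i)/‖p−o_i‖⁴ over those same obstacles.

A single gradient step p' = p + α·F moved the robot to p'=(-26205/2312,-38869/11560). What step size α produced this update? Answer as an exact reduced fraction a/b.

α = 1/10

F_att = 3/4·(g−p) = 3/4·(9,9) = (6.7500,6.7500)
o1: d²=485 > ρ²=56 → inactive
o2: d²=17 ≤ ρ²=56; F_rep = 27·(-1,-4)/17² = (-0.0934,-0.3737)
o3: d²=193 > ρ²=56 → inactive
o4: d²=257 > ρ²=56 → inactive
F = F_att + ΣF_rep = (6.6566,6.3763)
Δp = p'−p = (0.6657,0.6376); α = Δx/Fx = (1539/2312) / (7695/1156) = 1/10
check: Δy/Fy = (7371/11560) / (7371/1156) = 1/10 ✓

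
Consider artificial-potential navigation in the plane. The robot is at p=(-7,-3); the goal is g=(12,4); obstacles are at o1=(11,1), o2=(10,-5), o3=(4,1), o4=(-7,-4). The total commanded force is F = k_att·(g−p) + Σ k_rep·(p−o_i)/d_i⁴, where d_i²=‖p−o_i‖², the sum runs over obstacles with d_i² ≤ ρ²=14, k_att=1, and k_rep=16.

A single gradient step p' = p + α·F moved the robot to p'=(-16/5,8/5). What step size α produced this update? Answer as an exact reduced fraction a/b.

α = 1/5

F_att = 1·(g−p) = 1·(19,7) = (19.0000,7.0000)
o1: d²=340 > ρ²=14 → inactive
o2: d²=293 > ρ²=14 → inactive
o3: d²=137 > ρ²=14 → inactive
o4: d²=1 ≤ ρ²=14; F_rep = 16·(0,1)/1² = (0.0000,16.0000)
F = F_att + ΣF_rep = (19.0000,23.0000)
Δp = p'−p = (3.8000,4.6000); α = Δx/Fx = (19/5) / (19) = 1/5
check: Δy/Fy = (23/5) / (23) = 1/5 ✓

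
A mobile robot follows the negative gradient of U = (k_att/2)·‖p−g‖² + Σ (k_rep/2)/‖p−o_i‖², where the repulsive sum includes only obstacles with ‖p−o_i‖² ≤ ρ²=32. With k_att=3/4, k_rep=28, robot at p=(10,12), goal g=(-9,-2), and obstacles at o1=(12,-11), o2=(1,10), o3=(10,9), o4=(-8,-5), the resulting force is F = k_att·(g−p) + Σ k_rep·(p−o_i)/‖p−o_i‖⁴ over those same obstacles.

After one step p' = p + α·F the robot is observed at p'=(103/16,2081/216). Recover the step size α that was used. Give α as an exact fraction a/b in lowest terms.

F_att = 3/4·(g−p) = 3/4·(-19,-14) = (-14.2500,-10.5000)
o1: d²=533 > ρ²=32 → inactive
o2: d²=85 > ρ²=32 → inactive
o3: d²=9 ≤ ρ²=32; F_rep = 28·(0,3)/9² = (0.0000,1.0370)
o4: d²=613 > ρ²=32 → inactive
F = F_att + ΣF_rep = (-14.2500,-9.4630)
Δp = p'−p = (-3.5625,-2.3657); α = Δx/Fx = (-57/16) / (-57/4) = 1/4
check: Δy/Fy = (-511/216) / (-511/54) = 1/4 ✓

α = 1/4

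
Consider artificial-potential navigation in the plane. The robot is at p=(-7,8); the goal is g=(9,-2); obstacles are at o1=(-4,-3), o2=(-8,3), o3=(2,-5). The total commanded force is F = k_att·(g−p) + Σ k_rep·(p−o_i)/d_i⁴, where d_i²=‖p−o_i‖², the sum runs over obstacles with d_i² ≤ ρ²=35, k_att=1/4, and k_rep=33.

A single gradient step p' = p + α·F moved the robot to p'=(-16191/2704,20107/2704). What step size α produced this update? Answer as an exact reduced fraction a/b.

F_att = 1/4·(g−p) = 1/4·(16,-10) = (4.0000,-2.5000)
o1: d²=130 > ρ²=35 → inactive
o2: d²=26 ≤ ρ²=35; F_rep = 33·(1,5)/26² = (0.0488,0.2441)
o3: d²=250 > ρ²=35 → inactive
F = F_att + ΣF_rep = (4.0488,-2.2559)
Δp = p'−p = (1.0122,-0.5640); α = Δx/Fx = (2737/2704) / (2737/676) = 1/4
check: Δy/Fy = (-1525/2704) / (-1525/676) = 1/4 ✓

α = 1/4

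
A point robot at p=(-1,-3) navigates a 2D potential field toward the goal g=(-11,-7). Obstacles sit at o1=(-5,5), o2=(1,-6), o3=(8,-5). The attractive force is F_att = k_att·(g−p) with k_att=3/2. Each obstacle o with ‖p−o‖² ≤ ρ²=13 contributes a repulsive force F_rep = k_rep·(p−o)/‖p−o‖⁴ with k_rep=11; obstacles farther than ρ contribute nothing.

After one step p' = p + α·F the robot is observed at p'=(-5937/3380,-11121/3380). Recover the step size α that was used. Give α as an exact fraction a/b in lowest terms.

F_att = 3/2·(g−p) = 3/2·(-10,-4) = (-15.0000,-6.0000)
o1: d²=80 > ρ²=13 → inactive
o2: d²=13 ≤ ρ²=13; F_rep = 11·(-2,3)/13² = (-0.1302,0.1953)
o3: d²=85 > ρ²=13 → inactive
F = F_att + ΣF_rep = (-15.1302,-5.8047)
Δp = p'−p = (-0.7565,-0.2902); α = Δx/Fx = (-2557/3380) / (-2557/169) = 1/20
check: Δy/Fy = (-981/3380) / (-981/169) = 1/20 ✓

α = 1/20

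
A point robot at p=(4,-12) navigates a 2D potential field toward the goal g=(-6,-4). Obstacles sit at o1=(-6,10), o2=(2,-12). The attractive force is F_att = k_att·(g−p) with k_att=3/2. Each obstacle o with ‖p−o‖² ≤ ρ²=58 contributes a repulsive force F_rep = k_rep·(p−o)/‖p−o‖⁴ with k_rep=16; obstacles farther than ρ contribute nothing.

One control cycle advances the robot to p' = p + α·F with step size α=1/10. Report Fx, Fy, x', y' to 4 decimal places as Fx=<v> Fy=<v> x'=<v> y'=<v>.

Fx=-13.0000 Fy=12.0000 x'=2.7000 y'=-10.8000

F_att = 3/2·(g−p) = 3/2·(-10,8) = (-15.0000,12.0000)
o1: d²=584 > ρ²=58 → inactive
o2: d²=4 ≤ ρ²=58; F_rep = 16·(2,0)/4² = (2.0000,0.0000)
F = F_att + ΣF_rep = (-13.0000,12.0000)
p' = p + 1/10·F = (2.7000,-10.8000)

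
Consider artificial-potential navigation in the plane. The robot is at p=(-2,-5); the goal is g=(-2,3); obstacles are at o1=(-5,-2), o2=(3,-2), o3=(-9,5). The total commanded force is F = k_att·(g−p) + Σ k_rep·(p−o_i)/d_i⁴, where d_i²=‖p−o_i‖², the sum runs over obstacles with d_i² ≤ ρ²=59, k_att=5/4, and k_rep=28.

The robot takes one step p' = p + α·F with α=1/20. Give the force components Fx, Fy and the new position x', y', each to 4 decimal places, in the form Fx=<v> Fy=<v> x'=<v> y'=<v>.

Fx=0.1382 Fy=9.6681 x'=-1.9931 y'=-4.5166

F_att = 5/4·(g−p) = 5/4·(0,8) = (0.0000,10.0000)
o1: d²=18 ≤ ρ²=59; F_rep = 28·(3,-3)/18² = (0.2593,-0.2593)
o2: d²=34 ≤ ρ²=59; F_rep = 28·(-5,-3)/34² = (-0.1211,-0.0727)
o3: d²=149 > ρ²=59 → inactive
F = F_att + ΣF_rep = (0.1382,9.6681)
p' = p + 1/20·F = (-1.9931,-4.5166)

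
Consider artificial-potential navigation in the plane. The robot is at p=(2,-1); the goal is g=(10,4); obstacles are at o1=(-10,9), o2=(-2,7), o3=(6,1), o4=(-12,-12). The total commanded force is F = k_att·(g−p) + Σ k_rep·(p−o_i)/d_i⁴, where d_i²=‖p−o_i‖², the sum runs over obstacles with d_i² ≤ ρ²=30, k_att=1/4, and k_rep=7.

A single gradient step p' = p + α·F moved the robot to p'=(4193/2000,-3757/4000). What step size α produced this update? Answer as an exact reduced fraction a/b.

α = 1/20

F_att = 1/4·(g−p) = 1/4·(8,5) = (2.0000,1.2500)
o1: d²=244 > ρ²=30 → inactive
o2: d²=80 > ρ²=30 → inactive
o3: d²=20 ≤ ρ²=30; F_rep = 7·(-4,-2)/20² = (-0.0700,-0.0350)
o4: d²=317 > ρ²=30 → inactive
F = F_att + ΣF_rep = (1.9300,1.2150)
Δp = p'−p = (0.0965,0.0607); α = Δx/Fx = (193/2000) / (193/100) = 1/20
check: Δy/Fy = (243/4000) / (243/200) = 1/20 ✓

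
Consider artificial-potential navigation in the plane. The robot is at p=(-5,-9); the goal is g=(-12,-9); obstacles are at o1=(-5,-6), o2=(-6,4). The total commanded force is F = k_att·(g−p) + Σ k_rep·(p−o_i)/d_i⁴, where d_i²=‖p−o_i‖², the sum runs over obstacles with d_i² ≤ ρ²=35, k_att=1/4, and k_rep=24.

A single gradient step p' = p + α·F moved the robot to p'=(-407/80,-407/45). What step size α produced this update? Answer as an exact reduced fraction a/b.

α = 1/20

F_att = 1/4·(g−p) = 1/4·(-7,0) = (-1.7500,0.0000)
o1: d²=9 ≤ ρ²=35; F_rep = 24·(0,-3)/9² = (0.0000,-0.8889)
o2: d²=170 > ρ²=35 → inactive
F = F_att + ΣF_rep = (-1.7500,-0.8889)
Δp = p'−p = (-0.0875,-0.0444); α = Δx/Fx = (-7/80) / (-7/4) = 1/20
check: Δy/Fy = (-2/45) / (-8/9) = 1/20 ✓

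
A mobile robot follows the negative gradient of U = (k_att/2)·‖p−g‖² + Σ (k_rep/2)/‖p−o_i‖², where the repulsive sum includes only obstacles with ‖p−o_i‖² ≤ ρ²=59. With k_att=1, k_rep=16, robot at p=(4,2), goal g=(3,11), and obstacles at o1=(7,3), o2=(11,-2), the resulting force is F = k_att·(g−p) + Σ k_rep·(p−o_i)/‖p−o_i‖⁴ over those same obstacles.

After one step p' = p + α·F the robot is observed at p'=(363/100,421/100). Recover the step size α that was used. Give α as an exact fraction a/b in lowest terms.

F_att = 1·(g−p) = 1·(-1,9) = (-1.0000,9.0000)
o1: d²=10 ≤ ρ²=59; F_rep = 16·(-3,-1)/10² = (-0.4800,-0.1600)
o2: d²=65 > ρ²=59 → inactive
F = F_att + ΣF_rep = (-1.4800,8.8400)
Δp = p'−p = (-0.3700,2.2100); α = Δx/Fx = (-37/100) / (-37/25) = 1/4
check: Δy/Fy = (221/100) / (221/25) = 1/4 ✓

α = 1/4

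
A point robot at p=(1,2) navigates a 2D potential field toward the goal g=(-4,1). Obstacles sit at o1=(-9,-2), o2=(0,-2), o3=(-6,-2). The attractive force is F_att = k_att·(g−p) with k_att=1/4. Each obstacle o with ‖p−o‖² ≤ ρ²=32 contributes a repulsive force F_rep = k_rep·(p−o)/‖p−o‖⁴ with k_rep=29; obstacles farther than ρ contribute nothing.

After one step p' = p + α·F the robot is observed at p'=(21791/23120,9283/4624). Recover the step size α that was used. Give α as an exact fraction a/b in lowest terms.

α = 1/20

F_att = 1/4·(g−p) = 1/4·(-5,-1) = (-1.2500,-0.2500)
o1: d²=116 > ρ²=32 → inactive
o2: d²=17 ≤ ρ²=32; F_rep = 29·(1,4)/17² = (0.1003,0.4014)
o3: d²=65 > ρ²=32 → inactive
F = F_att + ΣF_rep = (-1.1497,0.1514)
Δp = p'−p = (-0.0575,0.0076); α = Δx/Fx = (-1329/23120) / (-1329/1156) = 1/20
check: Δy/Fy = (35/4624) / (175/1156) = 1/20 ✓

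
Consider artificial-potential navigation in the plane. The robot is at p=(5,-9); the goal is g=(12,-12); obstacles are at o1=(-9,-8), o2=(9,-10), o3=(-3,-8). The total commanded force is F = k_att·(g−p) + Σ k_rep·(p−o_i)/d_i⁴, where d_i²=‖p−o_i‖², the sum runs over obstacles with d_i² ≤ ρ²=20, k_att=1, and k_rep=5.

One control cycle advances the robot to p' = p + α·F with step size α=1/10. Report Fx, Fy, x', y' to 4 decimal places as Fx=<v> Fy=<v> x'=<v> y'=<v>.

Fx=6.9308 Fy=-2.9827 x'=5.6931 y'=-9.2983

F_att = 1·(g−p) = 1·(7,-3) = (7.0000,-3.0000)
o1: d²=197 > ρ²=20 → inactive
o2: d²=17 ≤ ρ²=20; F_rep = 5·(-4,1)/17² = (-0.0692,0.0173)
o3: d²=65 > ρ²=20 → inactive
F = F_att + ΣF_rep = (6.9308,-2.9827)
p' = p + 1/10·F = (5.6931,-9.2983)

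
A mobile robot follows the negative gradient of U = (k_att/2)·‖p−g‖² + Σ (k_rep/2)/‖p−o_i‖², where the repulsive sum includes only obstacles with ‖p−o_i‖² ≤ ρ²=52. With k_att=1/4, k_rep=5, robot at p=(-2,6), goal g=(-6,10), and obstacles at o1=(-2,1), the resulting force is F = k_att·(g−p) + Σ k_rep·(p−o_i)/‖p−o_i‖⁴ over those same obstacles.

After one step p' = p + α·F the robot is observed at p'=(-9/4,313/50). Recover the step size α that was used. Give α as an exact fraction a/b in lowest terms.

α = 1/4

F_att = 1/4·(g−p) = 1/4·(-4,4) = (-1.0000,1.0000)
o1: d²=25 ≤ ρ²=52; F_rep = 5·(0,5)/25² = (0.0000,0.0400)
F = F_att + ΣF_rep = (-1.0000,1.0400)
Δp = p'−p = (-0.2500,0.2600); α = Δx/Fx = (-1/4) / (-1) = 1/4
check: Δy/Fy = (13/50) / (26/25) = 1/4 ✓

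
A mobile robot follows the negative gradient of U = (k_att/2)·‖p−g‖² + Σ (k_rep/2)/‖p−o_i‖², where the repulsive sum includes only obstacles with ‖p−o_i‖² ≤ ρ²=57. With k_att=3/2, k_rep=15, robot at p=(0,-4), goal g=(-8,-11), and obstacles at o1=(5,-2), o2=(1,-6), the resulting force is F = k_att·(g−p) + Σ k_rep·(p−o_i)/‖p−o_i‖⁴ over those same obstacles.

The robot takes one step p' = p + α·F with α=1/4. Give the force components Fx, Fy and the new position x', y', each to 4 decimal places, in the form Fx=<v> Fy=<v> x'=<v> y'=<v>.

Fx=-12.6892 Fy=-9.3357 x'=-3.1723 y'=-6.3339

F_att = 3/2·(g−p) = 3/2·(-8,-7) = (-12.0000,-10.5000)
o1: d²=29 ≤ ρ²=57; F_rep = 15·(-5,-2)/29² = (-0.0892,-0.0357)
o2: d²=5 ≤ ρ²=57; F_rep = 15·(-1,2)/5² = (-0.6000,1.2000)
F = F_att + ΣF_rep = (-12.6892,-9.3357)
p' = p + 1/4·F = (-3.1723,-6.3339)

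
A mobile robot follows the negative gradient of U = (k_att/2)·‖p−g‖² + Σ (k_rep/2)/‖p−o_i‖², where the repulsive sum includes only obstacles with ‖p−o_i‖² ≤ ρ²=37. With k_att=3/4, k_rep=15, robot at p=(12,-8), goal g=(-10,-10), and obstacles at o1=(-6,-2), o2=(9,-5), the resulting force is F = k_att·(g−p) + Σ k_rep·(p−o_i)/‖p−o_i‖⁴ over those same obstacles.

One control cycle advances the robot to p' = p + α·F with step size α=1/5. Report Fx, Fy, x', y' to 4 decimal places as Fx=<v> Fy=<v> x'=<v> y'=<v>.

Fx=-16.3611 Fy=-1.6389 x'=8.7278 y'=-8.3278

F_att = 3/4·(g−p) = 3/4·(-22,-2) = (-16.5000,-1.5000)
o1: d²=360 > ρ²=37 → inactive
o2: d²=18 ≤ ρ²=37; F_rep = 15·(3,-3)/18² = (0.1389,-0.1389)
F = F_att + ΣF_rep = (-16.3611,-1.6389)
p' = p + 1/5·F = (8.7278,-8.3278)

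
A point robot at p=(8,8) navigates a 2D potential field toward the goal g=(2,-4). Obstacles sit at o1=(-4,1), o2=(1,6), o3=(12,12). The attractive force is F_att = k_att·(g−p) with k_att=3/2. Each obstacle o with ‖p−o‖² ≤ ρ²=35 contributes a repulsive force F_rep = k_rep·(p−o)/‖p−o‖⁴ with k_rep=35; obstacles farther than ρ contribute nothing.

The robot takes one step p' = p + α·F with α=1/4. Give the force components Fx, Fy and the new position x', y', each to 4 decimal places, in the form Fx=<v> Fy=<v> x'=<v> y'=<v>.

F_att = 3/2·(g−p) = 3/2·(-6,-12) = (-9.0000,-18.0000)
o1: d²=193 > ρ²=35 → inactive
o2: d²=53 > ρ²=35 → inactive
o3: d²=32 ≤ ρ²=35; F_rep = 35·(-4,-4)/32² = (-0.1367,-0.1367)
F = F_att + ΣF_rep = (-9.1367,-18.1367)
p' = p + 1/4·F = (5.7158,3.4658)

Fx=-9.1367 Fy=-18.1367 x'=5.7158 y'=3.4658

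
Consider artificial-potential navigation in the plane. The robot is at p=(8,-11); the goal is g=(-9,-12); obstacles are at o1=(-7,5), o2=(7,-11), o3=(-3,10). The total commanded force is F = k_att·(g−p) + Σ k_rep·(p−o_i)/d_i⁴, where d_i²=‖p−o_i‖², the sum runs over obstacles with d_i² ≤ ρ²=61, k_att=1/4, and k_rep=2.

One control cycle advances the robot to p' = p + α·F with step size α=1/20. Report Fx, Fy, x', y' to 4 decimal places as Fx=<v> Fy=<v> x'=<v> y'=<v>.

F_att = 1/4·(g−p) = 1/4·(-17,-1) = (-4.2500,-0.2500)
o1: d²=481 > ρ²=61 → inactive
o2: d²=1 ≤ ρ²=61; F_rep = 2·(1,0)/1² = (2.0000,0.0000)
o3: d²=562 > ρ²=61 → inactive
F = F_att + ΣF_rep = (-2.2500,-0.2500)
p' = p + 1/20·F = (7.8875,-11.0125)

Fx=-2.2500 Fy=-0.2500 x'=7.8875 y'=-11.0125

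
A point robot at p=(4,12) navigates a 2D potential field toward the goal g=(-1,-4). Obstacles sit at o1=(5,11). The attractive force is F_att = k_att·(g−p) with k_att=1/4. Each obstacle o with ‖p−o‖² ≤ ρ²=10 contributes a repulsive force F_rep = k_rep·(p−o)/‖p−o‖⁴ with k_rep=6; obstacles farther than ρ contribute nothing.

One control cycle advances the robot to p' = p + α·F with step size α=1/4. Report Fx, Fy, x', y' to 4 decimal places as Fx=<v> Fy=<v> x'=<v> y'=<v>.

F_att = 1/4·(g−p) = 1/4·(-5,-16) = (-1.2500,-4.0000)
o1: d²=2 ≤ ρ²=10; F_rep = 6·(-1,1)/2² = (-1.5000,1.5000)
F = F_att + ΣF_rep = (-2.7500,-2.5000)
p' = p + 1/4·F = (3.3125,11.3750)

Fx=-2.7500 Fy=-2.5000 x'=3.3125 y'=11.3750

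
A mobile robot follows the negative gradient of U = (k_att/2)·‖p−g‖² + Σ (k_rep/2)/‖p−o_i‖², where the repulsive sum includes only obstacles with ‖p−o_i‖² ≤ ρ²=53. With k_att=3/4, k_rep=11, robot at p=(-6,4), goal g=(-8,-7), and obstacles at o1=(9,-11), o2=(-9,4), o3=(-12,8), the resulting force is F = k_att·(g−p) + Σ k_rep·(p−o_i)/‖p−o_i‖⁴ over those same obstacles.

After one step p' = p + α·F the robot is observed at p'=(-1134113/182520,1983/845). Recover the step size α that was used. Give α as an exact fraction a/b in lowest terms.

F_att = 3/4·(g−p) = 3/4·(-2,-11) = (-1.5000,-8.2500)
o1: d²=450 > ρ²=53 → inactive
o2: d²=9 ≤ ρ²=53; F_rep = 11·(3,0)/9² = (0.4074,0.0000)
o3: d²=52 ≤ ρ²=53; F_rep = 11·(6,-4)/52² = (0.0244,-0.0163)
F = F_att + ΣF_rep = (-1.0682,-8.2663)
Δp = p'−p = (-0.2136,-1.6533); α = Δx/Fx = (-38993/182520) / (-38993/36504) = 1/5
check: Δy/Fy = (-1397/845) / (-1397/169) = 1/5 ✓

α = 1/5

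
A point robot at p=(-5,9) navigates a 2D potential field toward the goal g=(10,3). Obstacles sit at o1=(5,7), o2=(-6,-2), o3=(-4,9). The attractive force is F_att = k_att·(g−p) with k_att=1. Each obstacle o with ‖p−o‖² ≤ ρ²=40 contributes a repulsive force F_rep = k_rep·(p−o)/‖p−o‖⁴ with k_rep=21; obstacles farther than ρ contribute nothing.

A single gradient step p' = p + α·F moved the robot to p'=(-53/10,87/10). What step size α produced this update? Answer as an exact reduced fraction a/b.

α = 1/20

F_att = 1·(g−p) = 1·(15,-6) = (15.0000,-6.0000)
o1: d²=104 > ρ²=40 → inactive
o2: d²=122 > ρ²=40 → inactive
o3: d²=1 ≤ ρ²=40; F_rep = 21·(-1,0)/1² = (-21.0000,0.0000)
F = F_att + ΣF_rep = (-6.0000,-6.0000)
Δp = p'−p = (-0.3000,-0.3000); α = Δx/Fx = (-3/10) / (-6) = 1/20
check: Δy/Fy = (-3/10) / (-6) = 1/20 ✓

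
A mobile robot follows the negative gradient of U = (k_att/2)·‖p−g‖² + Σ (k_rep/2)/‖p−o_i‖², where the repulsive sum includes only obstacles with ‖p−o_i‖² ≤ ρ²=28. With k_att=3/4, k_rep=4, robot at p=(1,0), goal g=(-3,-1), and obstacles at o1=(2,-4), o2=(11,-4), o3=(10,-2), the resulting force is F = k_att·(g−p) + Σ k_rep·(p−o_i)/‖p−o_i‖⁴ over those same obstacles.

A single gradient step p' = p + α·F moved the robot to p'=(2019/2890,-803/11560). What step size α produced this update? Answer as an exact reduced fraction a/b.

F_att = 3/4·(g−p) = 3/4·(-4,-1) = (-3.0000,-0.7500)
o1: d²=17 ≤ ρ²=28; F_rep = 4·(-1,4)/17² = (-0.0138,0.0554)
o2: d²=116 > ρ²=28 → inactive
o3: d²=85 > ρ²=28 → inactive
F = F_att + ΣF_rep = (-3.0138,-0.6946)
Δp = p'−p = (-0.3014,-0.0695); α = Δx/Fx = (-871/2890) / (-871/289) = 1/10
check: Δy/Fy = (-803/11560) / (-803/1156) = 1/10 ✓

α = 1/10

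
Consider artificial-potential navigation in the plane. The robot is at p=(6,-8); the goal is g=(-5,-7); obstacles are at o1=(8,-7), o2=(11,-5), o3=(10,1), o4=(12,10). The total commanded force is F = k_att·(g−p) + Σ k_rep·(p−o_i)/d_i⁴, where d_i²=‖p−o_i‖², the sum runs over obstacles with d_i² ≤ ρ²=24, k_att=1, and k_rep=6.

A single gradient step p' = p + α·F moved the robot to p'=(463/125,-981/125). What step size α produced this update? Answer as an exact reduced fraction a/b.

α = 1/5

F_att = 1·(g−p) = 1·(-11,1) = (-11.0000,1.0000)
o1: d²=5 ≤ ρ²=24; F_rep = 6·(-2,-1)/5² = (-0.4800,-0.2400)
o2: d²=34 > ρ²=24 → inactive
o3: d²=97 > ρ²=24 → inactive
o4: d²=360 > ρ²=24 → inactive
F = F_att + ΣF_rep = (-11.4800,0.7600)
Δp = p'−p = (-2.2960,0.1520); α = Δx/Fx = (-287/125) / (-287/25) = 1/5
check: Δy/Fy = (19/125) / (19/25) = 1/5 ✓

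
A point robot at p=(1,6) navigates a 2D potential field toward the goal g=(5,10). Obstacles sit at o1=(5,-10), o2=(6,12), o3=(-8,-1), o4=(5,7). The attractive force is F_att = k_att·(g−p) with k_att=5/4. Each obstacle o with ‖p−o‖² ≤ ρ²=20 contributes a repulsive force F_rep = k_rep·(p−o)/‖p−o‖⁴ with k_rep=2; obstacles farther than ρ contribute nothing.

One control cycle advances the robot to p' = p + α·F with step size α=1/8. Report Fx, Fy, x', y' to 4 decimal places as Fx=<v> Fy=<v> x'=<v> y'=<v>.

Fx=4.9723 Fy=4.9931 x'=1.6215 y'=6.6241

F_att = 5/4·(g−p) = 5/4·(4,4) = (5.0000,5.0000)
o1: d²=272 > ρ²=20 → inactive
o2: d²=61 > ρ²=20 → inactive
o3: d²=130 > ρ²=20 → inactive
o4: d²=17 ≤ ρ²=20; F_rep = 2·(-4,-1)/17² = (-0.0277,-0.0069)
F = F_att + ΣF_rep = (4.9723,4.9931)
p' = p + 1/8·F = (1.6215,6.6241)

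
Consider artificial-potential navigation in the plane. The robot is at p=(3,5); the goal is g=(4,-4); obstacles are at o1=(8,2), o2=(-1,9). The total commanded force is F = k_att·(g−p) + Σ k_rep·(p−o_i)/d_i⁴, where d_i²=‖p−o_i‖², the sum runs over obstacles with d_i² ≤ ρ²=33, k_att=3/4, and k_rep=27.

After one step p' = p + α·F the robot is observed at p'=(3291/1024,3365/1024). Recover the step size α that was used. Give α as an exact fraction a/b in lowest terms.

α = 1/4

F_att = 3/4·(g−p) = 3/4·(1,-9) = (0.7500,-6.7500)
o1: d²=34 > ρ²=33 → inactive
o2: d²=32 ≤ ρ²=33; F_rep = 27·(4,-4)/32² = (0.1055,-0.1055)
F = F_att + ΣF_rep = (0.8555,-6.8555)
Δp = p'−p = (0.2139,-1.7139); α = Δx/Fx = (219/1024) / (219/256) = 1/4
check: Δy/Fy = (-1755/1024) / (-1755/256) = 1/4 ✓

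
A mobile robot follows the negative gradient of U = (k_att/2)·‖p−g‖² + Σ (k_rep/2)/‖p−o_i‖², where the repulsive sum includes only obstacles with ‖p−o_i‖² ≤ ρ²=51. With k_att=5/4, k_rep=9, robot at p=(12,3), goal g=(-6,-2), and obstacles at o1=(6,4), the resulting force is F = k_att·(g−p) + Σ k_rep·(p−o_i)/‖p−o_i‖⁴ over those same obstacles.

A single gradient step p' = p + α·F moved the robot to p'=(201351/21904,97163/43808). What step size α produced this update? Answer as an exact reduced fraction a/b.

α = 1/8

F_att = 5/4·(g−p) = 5/4·(-18,-5) = (-22.5000,-6.2500)
o1: d²=37 ≤ ρ²=51; F_rep = 9·(6,-1)/37² = (0.0394,-0.0066)
F = F_att + ΣF_rep = (-22.4606,-6.2566)
Δp = p'−p = (-2.8076,-0.7821); α = Δx/Fx = (-61497/21904) / (-61497/2738) = 1/8
check: Δy/Fy = (-34261/43808) / (-34261/5476) = 1/8 ✓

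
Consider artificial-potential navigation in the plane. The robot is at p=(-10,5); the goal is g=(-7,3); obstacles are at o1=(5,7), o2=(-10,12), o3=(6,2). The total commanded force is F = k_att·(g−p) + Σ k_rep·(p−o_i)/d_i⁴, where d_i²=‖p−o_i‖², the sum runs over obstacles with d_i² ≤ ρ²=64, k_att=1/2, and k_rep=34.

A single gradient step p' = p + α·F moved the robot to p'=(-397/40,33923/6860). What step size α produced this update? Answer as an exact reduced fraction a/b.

α = 1/20

F_att = 1/2·(g−p) = 1/2·(3,-2) = (1.5000,-1.0000)
o1: d²=229 > ρ²=64 → inactive
o2: d²=49 ≤ ρ²=64; F_rep = 34·(0,-7)/49² = (0.0000,-0.0991)
o3: d²=265 > ρ²=64 → inactive
F = F_att + ΣF_rep = (1.5000,-1.0991)
Δp = p'−p = (0.0750,-0.0550); α = Δx/Fx = (3/40) / (3/2) = 1/20
check: Δy/Fy = (-377/6860) / (-377/343) = 1/20 ✓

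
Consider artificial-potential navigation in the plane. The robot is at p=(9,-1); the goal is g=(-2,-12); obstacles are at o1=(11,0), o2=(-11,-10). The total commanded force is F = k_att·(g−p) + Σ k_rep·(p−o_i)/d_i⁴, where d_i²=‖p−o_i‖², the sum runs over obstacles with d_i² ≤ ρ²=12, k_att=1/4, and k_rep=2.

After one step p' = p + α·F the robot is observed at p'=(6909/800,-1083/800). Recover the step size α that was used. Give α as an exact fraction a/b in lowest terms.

α = 1/8

F_att = 1/4·(g−p) = 1/4·(-11,-11) = (-2.7500,-2.7500)
o1: d²=5 ≤ ρ²=12; F_rep = 2·(-2,-1)/5² = (-0.1600,-0.0800)
o2: d²=481 > ρ²=12 → inactive
F = F_att + ΣF_rep = (-2.9100,-2.8300)
Δp = p'−p = (-0.3638,-0.3538); α = Δx/Fx = (-291/800) / (-291/100) = 1/8
check: Δy/Fy = (-283/800) / (-283/100) = 1/8 ✓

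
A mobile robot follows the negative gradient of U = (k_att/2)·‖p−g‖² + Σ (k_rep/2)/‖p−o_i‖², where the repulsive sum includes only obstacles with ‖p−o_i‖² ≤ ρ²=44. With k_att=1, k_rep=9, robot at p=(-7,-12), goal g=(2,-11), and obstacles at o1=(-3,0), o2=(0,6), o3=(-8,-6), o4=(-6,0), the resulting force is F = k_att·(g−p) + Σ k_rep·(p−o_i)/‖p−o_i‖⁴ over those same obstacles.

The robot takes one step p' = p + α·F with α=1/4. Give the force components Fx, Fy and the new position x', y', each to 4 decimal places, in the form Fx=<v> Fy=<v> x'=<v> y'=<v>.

F_att = 1·(g−p) = 1·(9,1) = (9.0000,1.0000)
o1: d²=160 > ρ²=44 → inactive
o2: d²=373 > ρ²=44 → inactive
o3: d²=37 ≤ ρ²=44; F_rep = 9·(1,-6)/37² = (0.0066,-0.0394)
o4: d²=145 > ρ²=44 → inactive
F = F_att + ΣF_rep = (9.0066,0.9606)
p' = p + 1/4·F = (-4.7484,-11.7599)

Fx=9.0066 Fy=0.9606 x'=-4.7484 y'=-11.7599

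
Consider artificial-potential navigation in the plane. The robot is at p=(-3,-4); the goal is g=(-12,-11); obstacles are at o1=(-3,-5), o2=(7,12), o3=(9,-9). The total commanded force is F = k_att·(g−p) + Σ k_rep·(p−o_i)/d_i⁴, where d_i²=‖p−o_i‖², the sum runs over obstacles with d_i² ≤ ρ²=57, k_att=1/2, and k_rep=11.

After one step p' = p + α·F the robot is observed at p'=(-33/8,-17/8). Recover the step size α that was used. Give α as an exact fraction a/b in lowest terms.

F_att = 1/2·(g−p) = 1/2·(-9,-7) = (-4.5000,-3.5000)
o1: d²=1 ≤ ρ²=57; F_rep = 11·(0,1)/1² = (0.0000,11.0000)
o2: d²=356 > ρ²=57 → inactive
o3: d²=169 > ρ²=57 → inactive
F = F_att + ΣF_rep = (-4.5000,7.5000)
Δp = p'−p = (-1.1250,1.8750); α = Δx/Fx = (-9/8) / (-9/2) = 1/4
check: Δy/Fy = (15/8) / (15/2) = 1/4 ✓

α = 1/4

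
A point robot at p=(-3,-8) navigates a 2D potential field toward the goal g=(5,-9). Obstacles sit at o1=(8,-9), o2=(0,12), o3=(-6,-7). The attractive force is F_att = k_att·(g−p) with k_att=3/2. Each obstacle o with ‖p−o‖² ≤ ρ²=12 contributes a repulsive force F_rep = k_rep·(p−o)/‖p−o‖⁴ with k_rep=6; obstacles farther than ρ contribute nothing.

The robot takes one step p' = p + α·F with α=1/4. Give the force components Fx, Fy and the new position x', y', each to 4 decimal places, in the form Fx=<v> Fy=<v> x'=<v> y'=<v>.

F_att = 3/2·(g−p) = 3/2·(8,-1) = (12.0000,-1.5000)
o1: d²=122 > ρ²=12 → inactive
o2: d²=409 > ρ²=12 → inactive
o3: d²=10 ≤ ρ²=12; F_rep = 6·(3,-1)/10² = (0.1800,-0.0600)
F = F_att + ΣF_rep = (12.1800,-1.5600)
p' = p + 1/4·F = (0.0450,-8.3900)

Fx=12.1800 Fy=-1.5600 x'=0.0450 y'=-8.3900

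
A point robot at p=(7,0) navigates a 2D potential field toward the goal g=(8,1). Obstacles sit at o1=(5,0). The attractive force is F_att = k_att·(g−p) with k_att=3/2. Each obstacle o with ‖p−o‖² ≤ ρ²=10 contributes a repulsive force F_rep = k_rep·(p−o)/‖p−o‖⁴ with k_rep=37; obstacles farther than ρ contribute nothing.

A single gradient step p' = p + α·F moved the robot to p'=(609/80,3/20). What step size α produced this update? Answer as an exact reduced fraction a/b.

F_att = 3/2·(g−p) = 3/2·(1,1) = (1.5000,1.5000)
o1: d²=4 ≤ ρ²=10; F_rep = 37·(2,0)/4² = (4.6250,0.0000)
F = F_att + ΣF_rep = (6.1250,1.5000)
Δp = p'−p = (0.6125,0.1500); α = Δx/Fx = (49/80) / (49/8) = 1/10
check: Δy/Fy = (3/20) / (3/2) = 1/10 ✓

α = 1/10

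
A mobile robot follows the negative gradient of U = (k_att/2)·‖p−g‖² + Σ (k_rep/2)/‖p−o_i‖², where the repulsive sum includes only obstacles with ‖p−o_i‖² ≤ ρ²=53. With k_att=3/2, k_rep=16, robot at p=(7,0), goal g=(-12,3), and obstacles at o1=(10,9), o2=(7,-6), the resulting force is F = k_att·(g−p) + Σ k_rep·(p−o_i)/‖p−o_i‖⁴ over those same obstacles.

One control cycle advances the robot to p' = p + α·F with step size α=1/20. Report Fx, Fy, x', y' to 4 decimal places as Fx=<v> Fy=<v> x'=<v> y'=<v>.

F_att = 3/2·(g−p) = 3/2·(-19,3) = (-28.5000,4.5000)
o1: d²=90 > ρ²=53 → inactive
o2: d²=36 ≤ ρ²=53; F_rep = 16·(0,6)/36² = (0.0000,0.0741)
F = F_att + ΣF_rep = (-28.5000,4.5741)
p' = p + 1/20·F = (5.5750,0.2287)

Fx=-28.5000 Fy=4.5741 x'=5.5750 y'=0.2287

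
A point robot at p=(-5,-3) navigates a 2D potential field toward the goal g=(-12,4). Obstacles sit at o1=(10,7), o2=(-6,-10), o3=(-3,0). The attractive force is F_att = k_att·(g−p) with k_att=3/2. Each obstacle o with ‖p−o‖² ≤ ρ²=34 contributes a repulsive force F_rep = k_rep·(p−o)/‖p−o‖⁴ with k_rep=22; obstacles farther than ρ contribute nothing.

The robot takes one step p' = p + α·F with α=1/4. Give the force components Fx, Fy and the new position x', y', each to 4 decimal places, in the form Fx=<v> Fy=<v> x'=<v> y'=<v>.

Fx=-10.7604 Fy=10.1095 x'=-7.6901 y'=-0.4726

F_att = 3/2·(g−p) = 3/2·(-7,7) = (-10.5000,10.5000)
o1: d²=325 > ρ²=34 → inactive
o2: d²=50 > ρ²=34 → inactive
o3: d²=13 ≤ ρ²=34; F_rep = 22·(-2,-3)/13² = (-0.2604,-0.3905)
F = F_att + ΣF_rep = (-10.7604,10.1095)
p' = p + 1/4·F = (-7.6901,-0.4726)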